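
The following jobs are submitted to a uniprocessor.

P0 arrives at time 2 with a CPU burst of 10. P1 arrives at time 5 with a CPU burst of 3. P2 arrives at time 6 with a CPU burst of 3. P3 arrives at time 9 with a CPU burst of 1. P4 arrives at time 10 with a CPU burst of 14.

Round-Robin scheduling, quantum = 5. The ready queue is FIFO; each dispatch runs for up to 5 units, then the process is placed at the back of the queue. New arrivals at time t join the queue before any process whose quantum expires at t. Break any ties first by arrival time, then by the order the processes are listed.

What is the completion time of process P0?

Gantt: | idle 0-2 | P0 2-7 | P1 7-10 | P2 10-13 | P0 13-18 | P3 18-19 | P4 19-33 |
Completion: P0=18  P1=10  P2=13  P3=19  P4=33

18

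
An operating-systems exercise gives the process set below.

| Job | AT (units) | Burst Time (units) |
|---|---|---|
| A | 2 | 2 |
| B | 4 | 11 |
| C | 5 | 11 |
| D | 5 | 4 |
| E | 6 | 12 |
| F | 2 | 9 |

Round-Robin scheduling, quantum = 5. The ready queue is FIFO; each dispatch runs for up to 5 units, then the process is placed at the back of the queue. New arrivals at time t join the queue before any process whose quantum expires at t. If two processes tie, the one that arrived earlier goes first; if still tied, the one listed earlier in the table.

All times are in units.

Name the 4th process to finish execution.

B

Gantt: | idle 0-2 | A 2-4 | F 4-9 | B 9-14 | C 14-19 | D 19-23 | E 23-28 | F 28-32 | B 32-37 | C 37-42 | E 42-47 | B 47-48 | C 48-49 | E 49-51 |
Completion: A=4  B=48  C=49  D=23  E=51  F=32
Finish order: A → D → F → B → C → E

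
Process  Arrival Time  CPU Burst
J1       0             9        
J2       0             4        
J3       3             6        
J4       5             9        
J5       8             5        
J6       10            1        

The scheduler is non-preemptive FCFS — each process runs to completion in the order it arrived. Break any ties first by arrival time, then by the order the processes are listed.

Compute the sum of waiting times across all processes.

76

Timeline: | J1 0-9 | J2 9-13 | J3 13-19 | J4 19-28 | J5 28-33 | J6 33-34 |
Completion: J1=9  J2=13  J3=19  J4=28  J5=33  J6=34
Turnaround (C−A): J1=9  J2=13  J3=16  J4=23  J5=25  J6=24
Waiting = turnaround − burst: J1=0, J2=9, J3=10, J4=14, J5=20, J6=23
Total waiting = 0 + 9 + 10 + 14 + 20 + 23 = 76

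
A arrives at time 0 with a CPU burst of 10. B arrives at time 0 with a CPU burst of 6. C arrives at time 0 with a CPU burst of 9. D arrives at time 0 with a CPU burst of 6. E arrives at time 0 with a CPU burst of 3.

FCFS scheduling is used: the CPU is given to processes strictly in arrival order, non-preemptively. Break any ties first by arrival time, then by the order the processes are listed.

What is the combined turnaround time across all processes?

116

Timeline: | A 0-10 | B 10-16 | C 16-25 | D 25-31 | E 31-34 |
Completion: A=10  B=16  C=25  D=31  E=34
Turnaround = completion − arrival: A=10, B=16, C=25, D=31, E=34
Total turnaround = 10 + 16 + 25 + 31 + 34 = 116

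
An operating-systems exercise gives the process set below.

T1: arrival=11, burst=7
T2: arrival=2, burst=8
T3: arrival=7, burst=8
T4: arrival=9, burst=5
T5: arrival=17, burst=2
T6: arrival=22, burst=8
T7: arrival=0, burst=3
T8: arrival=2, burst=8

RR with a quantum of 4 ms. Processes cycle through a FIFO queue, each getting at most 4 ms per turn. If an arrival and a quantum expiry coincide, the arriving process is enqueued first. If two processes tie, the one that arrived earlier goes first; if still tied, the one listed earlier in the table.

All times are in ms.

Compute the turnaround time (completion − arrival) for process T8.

Gantt: | T7 0-3 | T2 3-7 | T8 7-11 | T3 11-15 | T2 15-19 | T4 19-23 | T1 23-27 | T8 27-31 | T3 31-35 | T5 35-37 | T6 37-41 | T4 41-42 | T1 42-45 | T6 45-49 |
Completion: T1=45  T2=19  T3=35  T4=42  T5=37  T6=49  T7=3  T8=31
Turnaround (C−A): T1=34  T2=17  T3=28  T4=33  T5=20  T6=27  T7=3  T8=29
Turnaround(T8) = completion − arrival = 31 − 2 = 29

29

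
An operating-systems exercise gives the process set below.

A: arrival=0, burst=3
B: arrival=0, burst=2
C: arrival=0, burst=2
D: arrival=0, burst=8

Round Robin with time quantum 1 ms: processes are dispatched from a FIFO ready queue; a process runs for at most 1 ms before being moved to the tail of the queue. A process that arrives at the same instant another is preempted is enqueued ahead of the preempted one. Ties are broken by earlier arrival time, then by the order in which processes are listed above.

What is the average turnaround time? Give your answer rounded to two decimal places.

Timeline: | A 0-1 | B 1-2 | C 2-3 | D 3-4 | A 4-5 | B 5-6 | C 6-7 | D 7-8 | A 8-9 | D 9-15 |
Completion: A=9  B=6  C=7  D=15
Turnaround times: A=9, B=6, C=7, D=15
Average turnaround = (9+6+7+15) / 4 = 37/4 = 9.25

9.25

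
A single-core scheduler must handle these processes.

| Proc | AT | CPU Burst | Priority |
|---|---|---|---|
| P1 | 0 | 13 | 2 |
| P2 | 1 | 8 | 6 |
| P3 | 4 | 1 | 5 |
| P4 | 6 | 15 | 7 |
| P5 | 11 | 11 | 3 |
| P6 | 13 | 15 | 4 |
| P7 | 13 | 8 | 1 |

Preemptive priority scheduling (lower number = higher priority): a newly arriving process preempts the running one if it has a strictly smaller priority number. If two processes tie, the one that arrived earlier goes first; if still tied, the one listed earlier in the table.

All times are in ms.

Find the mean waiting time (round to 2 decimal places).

Gantt: | P1 0-13 | P7 13-21 | P5 21-32 | P6 32-47 | P3 47-48 | P2 48-56 | P4 56-71 |
Completion: P1=13  P2=56  P3=48  P4=71  P5=32  P6=47  P7=21
Turnaround (C−A): P1=13  P2=55  P3=44  P4=65  P5=21  P6=34  P7=8
Waiting times: P1=0, P2=47, P3=43, P4=50, P5=10, P6=19, P7=0
Average waiting = (0+47+43+50+10+19+0) / 7 = 169/7 = 24.14

24.14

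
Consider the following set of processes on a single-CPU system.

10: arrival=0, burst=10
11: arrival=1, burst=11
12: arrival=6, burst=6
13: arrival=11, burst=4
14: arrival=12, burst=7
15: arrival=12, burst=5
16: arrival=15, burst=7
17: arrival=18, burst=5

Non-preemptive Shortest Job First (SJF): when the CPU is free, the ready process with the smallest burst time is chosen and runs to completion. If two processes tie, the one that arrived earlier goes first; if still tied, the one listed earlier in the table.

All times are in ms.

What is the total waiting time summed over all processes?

107

Timeline: | 10 0-10 | 12 10-16 | 13 16-20 | 15 20-25 | 17 25-30 | 14 30-37 | 16 37-44 | 11 44-55 |
Completion: 10=10  11=55  12=16  13=20  14=37  15=25  16=44  17=30
Waiting = turnaround − burst: 10=0, 11=43, 12=4, 13=5, 14=18, 15=8, 16=22, 17=7
Total waiting = 0 + 43 + 4 + 5 + 18 + 8 + 22 + 7 = 107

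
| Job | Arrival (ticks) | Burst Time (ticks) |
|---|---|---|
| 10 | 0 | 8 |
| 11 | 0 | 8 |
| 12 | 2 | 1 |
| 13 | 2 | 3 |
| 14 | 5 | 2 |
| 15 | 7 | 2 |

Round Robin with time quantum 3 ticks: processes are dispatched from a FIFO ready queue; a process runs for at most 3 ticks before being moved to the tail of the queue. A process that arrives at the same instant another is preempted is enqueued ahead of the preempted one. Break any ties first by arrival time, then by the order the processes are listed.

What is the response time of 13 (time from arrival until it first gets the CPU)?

Schedule: | 10 0-3 | 11 3-6 | 12 6-7 | 13 7-10 | 10 10-13 | 14 13-15 | 11 15-18 | 15 18-20 | 10 20-22 | 11 22-24 |
Completion: 10=22  11=24  12=7  13=10  14=15  15=20
Turnaround (C−A): 10=22  11=24  12=5  13=8  14=10  15=13
Response(13) = first start − arrival = 7 − 2 = 5

5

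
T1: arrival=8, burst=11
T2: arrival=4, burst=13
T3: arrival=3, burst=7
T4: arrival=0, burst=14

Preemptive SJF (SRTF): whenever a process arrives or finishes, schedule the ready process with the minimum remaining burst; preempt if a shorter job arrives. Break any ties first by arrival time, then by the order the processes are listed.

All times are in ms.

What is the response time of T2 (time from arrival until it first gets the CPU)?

Gantt: | T4 0-3 | T3 3-10 | T4 10-21 | T1 21-32 | T2 32-45 |
Completion: T1=32  T2=45  T3=10  T4=21
Response(T2) = first start − arrival = 32 − 4 = 28

28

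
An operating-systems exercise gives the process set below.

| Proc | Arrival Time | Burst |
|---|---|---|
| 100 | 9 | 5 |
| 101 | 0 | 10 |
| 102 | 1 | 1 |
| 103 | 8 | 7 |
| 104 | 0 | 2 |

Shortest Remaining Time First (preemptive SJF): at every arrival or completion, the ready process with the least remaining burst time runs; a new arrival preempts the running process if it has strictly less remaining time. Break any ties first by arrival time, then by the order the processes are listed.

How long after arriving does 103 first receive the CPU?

10

Timeline: | 104 0-2 | 102 2-3 | 101 3-13 | 100 13-18 | 103 18-25 |
Completion: 100=18  101=13  102=3  103=25  104=2
Response(103) = first start − arrival = 18 − 8 = 10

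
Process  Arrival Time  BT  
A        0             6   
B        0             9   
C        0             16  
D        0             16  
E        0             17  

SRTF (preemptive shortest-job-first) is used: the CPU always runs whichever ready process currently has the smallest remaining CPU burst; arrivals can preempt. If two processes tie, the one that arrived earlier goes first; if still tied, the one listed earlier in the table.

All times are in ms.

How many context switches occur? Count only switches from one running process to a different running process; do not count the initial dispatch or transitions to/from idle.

Schedule: | A 0-6 | B 6-15 | C 15-31 | D 31-47 | E 47-64 |
Completion: A=6  B=15  C=31  D=47  E=64

4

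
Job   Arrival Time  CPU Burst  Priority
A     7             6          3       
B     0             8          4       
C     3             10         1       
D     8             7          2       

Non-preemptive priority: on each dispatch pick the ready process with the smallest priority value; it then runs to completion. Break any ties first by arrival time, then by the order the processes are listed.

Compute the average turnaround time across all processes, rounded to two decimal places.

16.00

Timeline: | B 0-8 | C 8-18 | D 18-25 | A 25-31 |
Completion: A=31  B=8  C=18  D=25
Turnaround (C−A): A=24  B=8  C=15  D=17
Turnaround times: A=24, B=8, C=15, D=17
Average turnaround = (24+8+15+17) / 4 = 64/4 = 16.00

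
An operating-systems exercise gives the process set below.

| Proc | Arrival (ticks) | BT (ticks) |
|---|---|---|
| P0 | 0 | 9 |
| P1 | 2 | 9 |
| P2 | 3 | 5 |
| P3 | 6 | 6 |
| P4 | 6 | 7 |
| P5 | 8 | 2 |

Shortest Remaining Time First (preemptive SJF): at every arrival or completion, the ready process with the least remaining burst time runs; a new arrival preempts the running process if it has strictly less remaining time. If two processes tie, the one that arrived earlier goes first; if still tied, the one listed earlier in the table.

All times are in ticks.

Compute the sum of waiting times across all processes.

Schedule: | P0 0-3 | P2 3-8 | P5 8-10 | P0 10-16 | P3 16-22 | P4 22-29 | P1 29-38 |
Completion: P0=16  P1=38  P2=8  P3=22  P4=29  P5=10
Waiting = turnaround − burst: P0=7, P1=27, P2=0, P3=10, P4=16, P5=0
Total waiting = 7 + 27 + 0 + 10 + 16 + 0 = 60

60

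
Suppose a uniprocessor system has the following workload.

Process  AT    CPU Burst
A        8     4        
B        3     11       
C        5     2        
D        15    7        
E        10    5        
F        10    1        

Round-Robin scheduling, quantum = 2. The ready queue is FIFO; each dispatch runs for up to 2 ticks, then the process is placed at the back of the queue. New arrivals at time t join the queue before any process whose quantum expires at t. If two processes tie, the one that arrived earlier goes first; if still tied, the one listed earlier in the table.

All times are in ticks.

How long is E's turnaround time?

19

Timeline: | idle 0-3 | B 3-5 | C 5-7 | B 7-9 | A 9-11 | B 11-13 | E 13-15 | F 15-16 | A 16-18 | B 18-20 | D 20-22 | E 22-24 | B 24-26 | D 26-28 | E 28-29 | B 29-30 | D 30-33 |
Completion: A=18  B=30  C=7  D=33  E=29  F=16
Turnaround(E) = completion − arrival = 29 − 10 = 19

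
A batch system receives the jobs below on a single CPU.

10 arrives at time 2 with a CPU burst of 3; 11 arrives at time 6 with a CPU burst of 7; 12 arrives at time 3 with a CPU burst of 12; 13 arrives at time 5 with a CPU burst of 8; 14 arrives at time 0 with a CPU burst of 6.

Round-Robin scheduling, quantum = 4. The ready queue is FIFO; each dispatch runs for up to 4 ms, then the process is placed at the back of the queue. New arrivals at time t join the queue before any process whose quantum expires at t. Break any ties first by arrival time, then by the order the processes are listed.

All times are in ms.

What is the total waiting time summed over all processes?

Timeline: | 14 0-4 | 10 4-7 | 12 7-11 | 14 11-13 | 13 13-17 | 11 17-21 | 12 21-25 | 13 25-29 | 11 29-32 | 12 32-36 |
Completion: 10=7  11=32  12=36  13=29  14=13
Turnaround (C−A): 10=5  11=26  12=33  13=24  14=13
Waiting = turnaround − burst: 10=2, 11=19, 12=21, 13=16, 14=7
Total waiting = 2 + 19 + 21 + 16 + 7 = 65

65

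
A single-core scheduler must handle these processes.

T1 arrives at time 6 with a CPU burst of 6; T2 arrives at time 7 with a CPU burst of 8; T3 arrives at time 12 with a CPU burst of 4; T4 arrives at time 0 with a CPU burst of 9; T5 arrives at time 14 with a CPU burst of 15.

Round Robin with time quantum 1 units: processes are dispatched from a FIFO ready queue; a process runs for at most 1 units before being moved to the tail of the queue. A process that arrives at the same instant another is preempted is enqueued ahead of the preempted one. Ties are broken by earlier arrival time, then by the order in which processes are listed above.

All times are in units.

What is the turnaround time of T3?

15

Timeline: | T4 0-6 | T1 6-7 | T4 7-8 | T2 8-9 | T1 9-10 | T4 10-11 | T2 11-12 | T1 12-13 | T4 13-14 | T3 14-15 | T2 15-16 | T1 16-17 | T5 17-18 | T3 18-19 | T2 19-20 | T1 20-21 | T5 21-22 | T3 22-23 | T2 23-24 | T1 24-25 | T5 25-26 | T3 26-27 | T2 27-28 | T5 28-29 | T2 29-30 | T5 30-31 | T2 31-32 | T5 32-42 |
Completion: T1=25  T2=32  T3=27  T4=14  T5=42
Turnaround(T3) = completion − arrival = 27 − 12 = 15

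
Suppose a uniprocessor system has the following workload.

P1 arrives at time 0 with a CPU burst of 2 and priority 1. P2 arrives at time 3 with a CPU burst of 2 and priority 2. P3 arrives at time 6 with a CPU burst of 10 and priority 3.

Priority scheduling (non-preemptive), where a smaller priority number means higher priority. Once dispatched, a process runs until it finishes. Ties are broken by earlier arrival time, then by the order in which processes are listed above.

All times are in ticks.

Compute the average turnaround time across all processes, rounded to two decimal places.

Gantt: | P1 0-2 | idle 2-3 | P2 3-5 | idle 5-6 | P3 6-16 |
Completion: P1=2  P2=5  P3=16
Turnaround times: P1=2, P2=2, P3=10
Average turnaround = (2+2+10) / 3 = 14/3 = 4.67

4.67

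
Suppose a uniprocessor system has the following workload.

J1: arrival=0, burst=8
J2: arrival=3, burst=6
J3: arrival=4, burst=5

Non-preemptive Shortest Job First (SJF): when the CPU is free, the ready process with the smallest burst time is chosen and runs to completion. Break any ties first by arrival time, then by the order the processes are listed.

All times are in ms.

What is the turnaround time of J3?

9

Gantt: | J1 0-8 | J3 8-13 | J2 13-19 |
Completion: J1=8  J2=19  J3=13
Turnaround (C−A): J1=8  J2=16  J3=9
Turnaround(J3) = completion − arrival = 13 − 4 = 9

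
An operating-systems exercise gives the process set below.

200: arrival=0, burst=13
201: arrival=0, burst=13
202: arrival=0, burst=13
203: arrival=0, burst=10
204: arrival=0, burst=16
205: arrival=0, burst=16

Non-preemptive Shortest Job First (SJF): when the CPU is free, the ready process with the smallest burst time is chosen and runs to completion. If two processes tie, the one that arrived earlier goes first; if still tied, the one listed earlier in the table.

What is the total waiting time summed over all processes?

183

Gantt: | 203 0-10 | 200 10-23 | 201 23-36 | 202 36-49 | 204 49-65 | 205 65-81 |
Completion: 200=23  201=36  202=49  203=10  204=65  205=81
Waiting = turnaround − burst: 200=10, 201=23, 202=36, 203=0, 204=49, 205=65
Total waiting = 10 + 23 + 36 + 0 + 49 + 65 = 183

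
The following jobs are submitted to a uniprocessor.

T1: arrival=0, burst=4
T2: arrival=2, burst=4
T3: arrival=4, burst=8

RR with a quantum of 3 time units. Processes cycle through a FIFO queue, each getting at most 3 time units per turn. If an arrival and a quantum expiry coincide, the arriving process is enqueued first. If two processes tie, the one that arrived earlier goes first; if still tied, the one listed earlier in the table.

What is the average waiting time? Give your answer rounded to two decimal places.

4.00

Gantt: | T1 0-3 | T2 3-6 | T1 6-7 | T3 7-10 | T2 10-11 | T3 11-16 |
Completion: T1=7  T2=11  T3=16
Turnaround (C−A): T1=7  T2=9  T3=12
Waiting times: T1=3, T2=5, T3=4
Average waiting = (3+5+4) / 3 = 12/3 = 4.00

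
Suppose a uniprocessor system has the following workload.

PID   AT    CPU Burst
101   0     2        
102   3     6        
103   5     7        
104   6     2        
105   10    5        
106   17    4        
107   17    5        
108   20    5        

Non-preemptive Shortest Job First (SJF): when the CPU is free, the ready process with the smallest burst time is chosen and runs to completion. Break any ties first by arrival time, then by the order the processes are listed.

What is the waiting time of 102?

0

Gantt: | 101 0-2 | idle 2-3 | 102 3-9 | 104 9-11 | 105 11-16 | 103 16-23 | 106 23-27 | 107 27-32 | 108 32-37 |
Completion: 101=2  102=9  103=23  104=11  105=16  106=27  107=32  108=37
Waiting(102) = turnaround − burst = 6 − 6 = 0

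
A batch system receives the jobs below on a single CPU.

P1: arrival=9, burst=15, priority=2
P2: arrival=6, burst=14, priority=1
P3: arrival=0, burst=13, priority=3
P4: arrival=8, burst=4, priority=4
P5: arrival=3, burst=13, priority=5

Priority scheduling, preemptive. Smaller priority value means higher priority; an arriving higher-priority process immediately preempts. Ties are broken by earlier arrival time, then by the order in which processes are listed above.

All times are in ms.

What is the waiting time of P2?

Gantt: | P3 0-6 | P2 6-20 | P1 20-35 | P3 35-42 | P4 42-46 | P5 46-59 |
Completion: P1=35  P2=20  P3=42  P4=46  P5=59
Waiting(P2) = turnaround − burst = 14 − 14 = 0

0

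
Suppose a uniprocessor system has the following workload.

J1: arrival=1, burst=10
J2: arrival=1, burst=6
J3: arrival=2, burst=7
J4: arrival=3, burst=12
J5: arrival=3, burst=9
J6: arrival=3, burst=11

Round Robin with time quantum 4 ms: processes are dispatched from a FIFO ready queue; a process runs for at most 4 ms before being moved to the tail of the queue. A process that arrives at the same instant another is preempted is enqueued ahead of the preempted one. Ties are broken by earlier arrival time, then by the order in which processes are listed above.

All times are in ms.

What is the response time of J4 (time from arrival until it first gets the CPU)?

10

Timeline: | idle 0-1 | J1 1-5 | J2 5-9 | J3 9-13 | J4 13-17 | J5 17-21 | J6 21-25 | J1 25-29 | J2 29-31 | J3 31-34 | J4 34-38 | J5 38-42 | J6 42-46 | J1 46-48 | J4 48-52 | J5 52-53 | J6 53-56 |
Completion: J1=48  J2=31  J3=34  J4=52  J5=53  J6=56
Response(J4) = first start − arrival = 13 − 3 = 10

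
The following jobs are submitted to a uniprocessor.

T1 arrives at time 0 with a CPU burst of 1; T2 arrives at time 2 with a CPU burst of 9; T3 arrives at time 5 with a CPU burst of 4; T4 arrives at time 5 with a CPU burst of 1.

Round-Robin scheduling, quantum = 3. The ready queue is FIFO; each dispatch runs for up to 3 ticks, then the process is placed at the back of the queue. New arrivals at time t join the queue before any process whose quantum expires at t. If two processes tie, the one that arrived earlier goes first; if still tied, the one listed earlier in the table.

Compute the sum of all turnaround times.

27

Gantt: | T1 0-1 | idle 1-2 | T2 2-5 | T3 5-8 | T4 8-9 | T2 9-12 | T3 12-13 | T2 13-16 |
Completion: T1=1  T2=16  T3=13  T4=9
Turnaround = completion − arrival: T1=1, T2=14, T3=8, T4=4
Total turnaround = 1 + 14 + 8 + 4 = 27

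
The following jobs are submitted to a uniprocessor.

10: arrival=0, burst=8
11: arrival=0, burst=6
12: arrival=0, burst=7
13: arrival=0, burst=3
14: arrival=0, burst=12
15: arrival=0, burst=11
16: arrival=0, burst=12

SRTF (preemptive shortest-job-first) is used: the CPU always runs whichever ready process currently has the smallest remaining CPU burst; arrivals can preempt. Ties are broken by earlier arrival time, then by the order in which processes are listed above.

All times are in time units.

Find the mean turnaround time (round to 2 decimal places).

27.57

Timeline: | 13 0-3 | 11 3-9 | 12 9-16 | 10 16-24 | 15 24-35 | 14 35-47 | 16 47-59 |
Completion: 10=24  11=9  12=16  13=3  14=47  15=35  16=59
Turnaround (C−A): 10=24  11=9  12=16  13=3  14=47  15=35  16=59
Turnaround times: 10=24, 11=9, 12=16, 13=3, 14=47, 15=35, 16=59
Average turnaround = (24+9+16+3+47+35+59) / 7 = 193/7 = 27.57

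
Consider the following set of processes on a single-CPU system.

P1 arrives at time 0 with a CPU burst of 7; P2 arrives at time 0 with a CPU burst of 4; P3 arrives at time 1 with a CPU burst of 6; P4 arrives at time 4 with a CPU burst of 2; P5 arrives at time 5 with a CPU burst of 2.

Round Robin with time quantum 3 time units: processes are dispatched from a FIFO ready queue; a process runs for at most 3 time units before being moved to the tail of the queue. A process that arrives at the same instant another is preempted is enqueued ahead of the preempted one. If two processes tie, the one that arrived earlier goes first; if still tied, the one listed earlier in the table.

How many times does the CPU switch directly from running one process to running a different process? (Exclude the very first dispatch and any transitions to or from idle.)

8

Gantt: | P1 0-3 | P2 3-6 | P3 6-9 | P1 9-12 | P4 12-14 | P5 14-16 | P2 16-17 | P3 17-20 | P1 20-21 |
Completion: P1=21  P2=17  P3=20  P4=14  P5=16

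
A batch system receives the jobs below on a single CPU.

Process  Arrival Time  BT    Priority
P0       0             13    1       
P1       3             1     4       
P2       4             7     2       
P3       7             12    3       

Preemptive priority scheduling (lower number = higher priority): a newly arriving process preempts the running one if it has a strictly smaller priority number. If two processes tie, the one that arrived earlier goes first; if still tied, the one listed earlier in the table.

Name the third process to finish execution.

Timeline: | P0 0-13 | P2 13-20 | P3 20-32 | P1 32-33 |
Completion: P0=13  P1=33  P2=20  P3=32
Finish order: P0 → P2 → P3 → P1

P3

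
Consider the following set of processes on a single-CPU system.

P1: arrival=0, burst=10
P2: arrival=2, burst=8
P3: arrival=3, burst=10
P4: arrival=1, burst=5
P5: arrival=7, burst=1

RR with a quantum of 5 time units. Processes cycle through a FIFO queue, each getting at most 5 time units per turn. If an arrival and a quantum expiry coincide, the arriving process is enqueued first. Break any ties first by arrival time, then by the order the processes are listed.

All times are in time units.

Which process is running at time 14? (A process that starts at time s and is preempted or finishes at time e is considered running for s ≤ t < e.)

Timeline: | P1 0-5 | P4 5-10 | P2 10-15 | P3 15-20 | P1 20-25 | P5 25-26 | P2 26-29 | P3 29-34 |
Completion: P1=25  P2=29  P3=34  P4=10  P5=26

P2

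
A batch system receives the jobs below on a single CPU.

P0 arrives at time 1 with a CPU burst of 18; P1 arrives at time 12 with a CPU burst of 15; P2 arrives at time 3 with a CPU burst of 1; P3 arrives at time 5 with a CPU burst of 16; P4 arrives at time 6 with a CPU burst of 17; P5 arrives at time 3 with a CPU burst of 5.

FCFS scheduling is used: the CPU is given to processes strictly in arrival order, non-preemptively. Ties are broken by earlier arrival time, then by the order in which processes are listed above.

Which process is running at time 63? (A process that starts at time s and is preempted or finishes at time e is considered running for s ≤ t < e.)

P1

Gantt: | idle 0-1 | P0 1-19 | P2 19-20 | P5 20-25 | P3 25-41 | P4 41-58 | P1 58-73 |
Completion: P0=19  P1=73  P2=20  P3=41  P4=58  P5=25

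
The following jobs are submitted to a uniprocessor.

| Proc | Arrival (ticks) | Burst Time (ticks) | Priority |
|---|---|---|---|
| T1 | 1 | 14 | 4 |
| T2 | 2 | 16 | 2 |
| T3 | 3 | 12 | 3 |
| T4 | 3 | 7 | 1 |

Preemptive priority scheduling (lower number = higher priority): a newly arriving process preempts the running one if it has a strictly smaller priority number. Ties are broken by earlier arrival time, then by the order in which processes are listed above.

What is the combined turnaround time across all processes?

Gantt: | idle 0-1 | T1 1-2 | T2 2-3 | T4 3-10 | T2 10-25 | T3 25-37 | T1 37-50 |
Completion: T1=50  T2=25  T3=37  T4=10
Turnaround = completion − arrival: T1=49, T2=23, T3=34, T4=7
Total turnaround = 49 + 23 + 34 + 7 = 113

113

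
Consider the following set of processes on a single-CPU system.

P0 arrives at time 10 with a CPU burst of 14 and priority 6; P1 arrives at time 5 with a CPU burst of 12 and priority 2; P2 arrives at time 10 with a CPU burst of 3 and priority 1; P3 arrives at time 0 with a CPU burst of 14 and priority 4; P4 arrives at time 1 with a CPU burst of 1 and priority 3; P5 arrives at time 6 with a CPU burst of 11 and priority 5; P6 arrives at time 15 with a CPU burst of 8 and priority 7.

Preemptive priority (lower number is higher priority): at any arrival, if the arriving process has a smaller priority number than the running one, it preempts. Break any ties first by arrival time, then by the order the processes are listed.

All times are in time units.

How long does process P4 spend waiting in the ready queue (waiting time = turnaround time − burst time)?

0

Gantt: | P3 0-1 | P4 1-2 | P3 2-5 | P1 5-10 | P2 10-13 | P1 13-20 | P3 20-30 | P5 30-41 | P0 41-55 | P6 55-63 |
Completion: P0=55  P1=20  P2=13  P3=30  P4=2  P5=41  P6=63
Waiting(P4) = turnaround − burst = 1 − 1 = 0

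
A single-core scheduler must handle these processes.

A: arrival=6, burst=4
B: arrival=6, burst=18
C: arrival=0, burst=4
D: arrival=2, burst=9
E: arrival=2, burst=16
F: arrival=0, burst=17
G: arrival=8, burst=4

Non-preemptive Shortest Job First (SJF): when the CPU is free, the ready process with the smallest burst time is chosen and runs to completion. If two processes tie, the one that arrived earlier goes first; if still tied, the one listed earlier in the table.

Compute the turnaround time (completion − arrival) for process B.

Schedule: | C 0-4 | D 4-13 | A 13-17 | G 17-21 | E 21-37 | F 37-54 | B 54-72 |
Completion: A=17  B=72  C=4  D=13  E=37  F=54  G=21
Turnaround(B) = completion − arrival = 72 − 6 = 66

66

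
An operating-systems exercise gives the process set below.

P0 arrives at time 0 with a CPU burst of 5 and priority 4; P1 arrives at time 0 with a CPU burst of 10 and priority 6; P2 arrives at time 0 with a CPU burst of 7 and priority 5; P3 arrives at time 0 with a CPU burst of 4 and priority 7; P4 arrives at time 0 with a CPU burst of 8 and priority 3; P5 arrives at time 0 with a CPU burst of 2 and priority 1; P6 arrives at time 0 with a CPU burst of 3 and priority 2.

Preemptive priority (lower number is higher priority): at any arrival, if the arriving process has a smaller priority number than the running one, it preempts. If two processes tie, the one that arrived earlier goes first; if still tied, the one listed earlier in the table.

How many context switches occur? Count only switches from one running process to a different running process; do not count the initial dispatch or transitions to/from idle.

6

Gantt: | P5 0-2 | P6 2-5 | P4 5-13 | P0 13-18 | P2 18-25 | P1 25-35 | P3 35-39 |
Completion: P0=18  P1=35  P2=25  P3=39  P4=13  P5=2  P6=5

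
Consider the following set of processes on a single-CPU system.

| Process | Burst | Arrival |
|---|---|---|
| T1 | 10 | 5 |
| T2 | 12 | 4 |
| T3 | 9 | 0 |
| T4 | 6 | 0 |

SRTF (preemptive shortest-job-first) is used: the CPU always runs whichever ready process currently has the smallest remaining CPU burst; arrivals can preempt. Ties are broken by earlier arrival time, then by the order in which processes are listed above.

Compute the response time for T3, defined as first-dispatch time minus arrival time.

6

Schedule: | T4 0-6 | T3 6-15 | T1 15-25 | T2 25-37 |
Completion: T1=25  T2=37  T3=15  T4=6
Response(T3) = first start − arrival = 6 − 0 = 6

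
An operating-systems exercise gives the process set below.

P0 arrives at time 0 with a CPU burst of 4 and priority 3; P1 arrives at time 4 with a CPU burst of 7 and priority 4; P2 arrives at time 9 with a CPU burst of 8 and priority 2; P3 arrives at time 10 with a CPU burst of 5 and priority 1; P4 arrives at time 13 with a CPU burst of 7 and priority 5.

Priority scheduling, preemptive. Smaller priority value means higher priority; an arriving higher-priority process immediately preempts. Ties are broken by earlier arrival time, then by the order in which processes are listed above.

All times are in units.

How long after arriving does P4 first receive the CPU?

Schedule: | P0 0-4 | P1 4-9 | P2 9-10 | P3 10-15 | P2 15-22 | P1 22-24 | P4 24-31 |
Completion: P0=4  P1=24  P2=22  P3=15  P4=31
Response(P4) = first start − arrival = 24 − 13 = 11

11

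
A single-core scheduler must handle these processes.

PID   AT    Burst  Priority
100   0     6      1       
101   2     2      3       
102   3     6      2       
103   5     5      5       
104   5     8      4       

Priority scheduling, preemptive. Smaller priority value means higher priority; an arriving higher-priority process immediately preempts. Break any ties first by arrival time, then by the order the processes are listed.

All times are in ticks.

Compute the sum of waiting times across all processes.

39

Schedule: | 100 0-6 | 102 6-12 | 101 12-14 | 104 14-22 | 103 22-27 |
Completion: 100=6  101=14  102=12  103=27  104=22
Turnaround (C−A): 100=6  101=12  102=9  103=22  104=17
Waiting = turnaround − burst: 100=0, 101=10, 102=3, 103=17, 104=9
Total waiting = 0 + 10 + 3 + 17 + 9 = 39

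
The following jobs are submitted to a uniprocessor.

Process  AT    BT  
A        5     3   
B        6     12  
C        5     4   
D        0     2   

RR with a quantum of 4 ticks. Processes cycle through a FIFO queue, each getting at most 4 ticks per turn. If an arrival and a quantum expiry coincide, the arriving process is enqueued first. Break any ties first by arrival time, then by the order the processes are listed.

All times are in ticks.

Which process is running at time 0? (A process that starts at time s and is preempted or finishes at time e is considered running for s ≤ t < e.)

D

Schedule: | D 0-2 | idle 2-5 | A 5-8 | C 8-12 | B 12-24 |
Completion: A=8  B=24  C=12  D=2
Turnaround (C−A): A=3  B=18  C=7  D=2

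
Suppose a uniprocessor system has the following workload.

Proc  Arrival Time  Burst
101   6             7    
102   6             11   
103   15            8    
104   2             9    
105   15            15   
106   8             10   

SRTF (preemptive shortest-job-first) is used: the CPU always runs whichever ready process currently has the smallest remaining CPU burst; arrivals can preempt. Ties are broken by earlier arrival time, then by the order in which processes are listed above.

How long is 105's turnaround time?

47

Schedule: | idle 0-2 | 104 2-11 | 101 11-18 | 103 18-26 | 106 26-36 | 102 36-47 | 105 47-62 |
Completion: 101=18  102=47  103=26  104=11  105=62  106=36
Turnaround (C−A): 101=12  102=41  103=11  104=9  105=47  106=28
Turnaround(105) = completion − arrival = 62 − 15 = 47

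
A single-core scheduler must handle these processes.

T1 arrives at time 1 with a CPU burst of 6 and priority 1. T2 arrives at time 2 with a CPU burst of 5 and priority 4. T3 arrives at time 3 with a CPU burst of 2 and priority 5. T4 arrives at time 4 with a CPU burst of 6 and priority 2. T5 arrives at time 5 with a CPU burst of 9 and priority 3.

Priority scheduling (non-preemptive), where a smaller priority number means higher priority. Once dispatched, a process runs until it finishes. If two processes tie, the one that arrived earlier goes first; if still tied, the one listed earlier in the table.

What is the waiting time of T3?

Gantt: | idle 0-1 | T1 1-7 | T4 7-13 | T5 13-22 | T2 22-27 | T3 27-29 |
Completion: T1=7  T2=27  T3=29  T4=13  T5=22
Turnaround (C−A): T1=6  T2=25  T3=26  T4=9  T5=17
Waiting(T3) = turnaround − burst = 26 − 2 = 24

24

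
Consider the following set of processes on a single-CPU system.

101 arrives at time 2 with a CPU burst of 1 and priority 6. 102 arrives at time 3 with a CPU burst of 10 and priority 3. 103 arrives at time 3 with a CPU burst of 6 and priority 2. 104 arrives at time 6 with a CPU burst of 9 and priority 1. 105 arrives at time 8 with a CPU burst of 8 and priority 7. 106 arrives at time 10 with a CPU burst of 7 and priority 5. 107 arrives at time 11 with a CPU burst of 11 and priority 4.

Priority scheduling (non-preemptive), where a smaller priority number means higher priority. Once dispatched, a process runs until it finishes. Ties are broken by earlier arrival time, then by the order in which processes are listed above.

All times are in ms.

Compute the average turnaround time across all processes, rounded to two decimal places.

Timeline: | idle 0-2 | 101 2-3 | 103 3-9 | 104 9-18 | 102 18-28 | 107 28-39 | 106 39-46 | 105 46-54 |
Completion: 101=3  102=28  103=9  104=18  105=54  106=46  107=39
Turnaround times: 101=1, 102=25, 103=6, 104=12, 105=46, 106=36, 107=28
Average turnaround = (1+25+6+12+46+36+28) / 7 = 154/7 = 22.00

22.00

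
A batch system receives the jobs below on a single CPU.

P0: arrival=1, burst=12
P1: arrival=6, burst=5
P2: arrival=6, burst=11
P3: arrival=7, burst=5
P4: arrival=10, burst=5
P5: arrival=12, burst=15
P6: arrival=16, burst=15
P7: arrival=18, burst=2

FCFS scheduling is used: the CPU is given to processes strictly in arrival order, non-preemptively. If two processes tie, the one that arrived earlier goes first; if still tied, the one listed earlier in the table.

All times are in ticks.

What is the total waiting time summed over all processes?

181

Timeline: | idle 0-1 | P0 1-13 | P1 13-18 | P2 18-29 | P3 29-34 | P4 34-39 | P5 39-54 | P6 54-69 | P7 69-71 |
Completion: P0=13  P1=18  P2=29  P3=34  P4=39  P5=54  P6=69  P7=71
Turnaround (C−A): P0=12  P1=12  P2=23  P3=27  P4=29  P5=42  P6=53  P7=53
Waiting = turnaround − burst: P0=0, P1=7, P2=12, P3=22, P4=24, P5=27, P6=38, P7=51
Total waiting = 0 + 7 + 12 + 22 + 24 + 27 + 38 + 51 = 181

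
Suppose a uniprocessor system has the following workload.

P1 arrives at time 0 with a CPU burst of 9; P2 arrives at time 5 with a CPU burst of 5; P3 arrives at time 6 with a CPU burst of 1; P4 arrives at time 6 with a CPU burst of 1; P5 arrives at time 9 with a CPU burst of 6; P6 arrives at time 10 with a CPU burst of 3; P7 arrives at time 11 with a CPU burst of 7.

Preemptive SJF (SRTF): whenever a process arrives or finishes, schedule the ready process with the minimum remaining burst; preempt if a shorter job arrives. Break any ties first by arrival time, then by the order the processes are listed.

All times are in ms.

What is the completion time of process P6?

14

Gantt: | P1 0-6 | P3 6-7 | P4 7-8 | P1 8-11 | P6 11-14 | P2 14-19 | P5 19-25 | P7 25-32 |
Completion: P1=11  P2=19  P3=7  P4=8  P5=25  P6=14  P7=32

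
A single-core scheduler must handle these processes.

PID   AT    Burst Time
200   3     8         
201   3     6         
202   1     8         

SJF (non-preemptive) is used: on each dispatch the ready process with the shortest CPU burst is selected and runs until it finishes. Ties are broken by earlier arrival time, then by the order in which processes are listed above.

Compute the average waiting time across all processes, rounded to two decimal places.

6.00

Schedule: | idle 0-1 | 202 1-9 | 201 9-15 | 200 15-23 |
Completion: 200=23  201=15  202=9
Waiting times: 200=12, 201=6, 202=0
Average waiting = (12+6+0) / 3 = 18/3 = 6.00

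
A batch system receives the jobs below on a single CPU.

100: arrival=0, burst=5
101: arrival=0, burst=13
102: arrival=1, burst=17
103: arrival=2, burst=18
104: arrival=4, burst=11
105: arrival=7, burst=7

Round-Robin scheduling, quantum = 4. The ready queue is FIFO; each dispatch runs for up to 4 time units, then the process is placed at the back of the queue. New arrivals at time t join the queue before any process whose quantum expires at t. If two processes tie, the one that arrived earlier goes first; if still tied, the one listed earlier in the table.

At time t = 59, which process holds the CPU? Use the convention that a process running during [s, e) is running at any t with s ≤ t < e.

Gantt: | 100 0-4 | 101 4-8 | 102 8-12 | 103 12-16 | 104 16-20 | 100 20-21 | 105 21-25 | 101 25-29 | 102 29-33 | 103 33-37 | 104 37-41 | 105 41-44 | 101 44-48 | 102 48-52 | 103 52-56 | 104 56-59 | 101 59-60 | 102 60-64 | 103 64-68 | 102 68-69 | 103 69-71 |
Completion: 100=21  101=60  102=69  103=71  104=59  105=44
Turnaround (C−A): 100=21  101=60  102=68  103=69  104=55  105=37

101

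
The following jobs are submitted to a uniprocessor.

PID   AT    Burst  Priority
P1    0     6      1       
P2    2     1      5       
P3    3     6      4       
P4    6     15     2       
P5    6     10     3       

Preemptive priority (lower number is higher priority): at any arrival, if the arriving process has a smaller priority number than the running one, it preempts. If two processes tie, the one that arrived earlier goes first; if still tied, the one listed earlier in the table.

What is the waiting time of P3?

28

Schedule: | P1 0-6 | P4 6-21 | P5 21-31 | P3 31-37 | P2 37-38 |
Completion: P1=6  P2=38  P3=37  P4=21  P5=31
Turnaround (C−A): P1=6  P2=36  P3=34  P4=15  P5=25
Waiting(P3) = turnaround − burst = 34 − 6 = 28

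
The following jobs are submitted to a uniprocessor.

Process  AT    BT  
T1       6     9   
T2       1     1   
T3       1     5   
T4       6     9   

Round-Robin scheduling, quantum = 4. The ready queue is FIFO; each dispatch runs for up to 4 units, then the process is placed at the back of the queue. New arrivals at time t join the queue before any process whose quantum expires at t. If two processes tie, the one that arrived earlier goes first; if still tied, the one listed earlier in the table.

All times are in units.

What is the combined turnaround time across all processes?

Timeline: | idle 0-1 | T2 1-2 | T3 2-6 | T1 6-10 | T4 10-14 | T3 14-15 | T1 15-19 | T4 19-23 | T1 23-24 | T4 24-25 |
Completion: T1=24  T2=2  T3=15  T4=25
Turnaround = completion − arrival: T1=18, T2=1, T3=14, T4=19
Total turnaround = 18 + 1 + 14 + 19 = 52

52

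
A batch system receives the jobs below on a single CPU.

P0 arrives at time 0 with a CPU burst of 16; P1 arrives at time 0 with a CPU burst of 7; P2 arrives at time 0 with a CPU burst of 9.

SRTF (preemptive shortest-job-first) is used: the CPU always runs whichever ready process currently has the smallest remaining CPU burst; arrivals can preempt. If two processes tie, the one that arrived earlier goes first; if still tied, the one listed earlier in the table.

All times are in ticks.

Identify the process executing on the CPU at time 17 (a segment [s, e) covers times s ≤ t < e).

Timeline: | P1 0-7 | P2 7-16 | P0 16-32 |
Completion: P0=32  P1=7  P2=16
Turnaround (C−A): P0=32  P1=7  P2=16

P0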